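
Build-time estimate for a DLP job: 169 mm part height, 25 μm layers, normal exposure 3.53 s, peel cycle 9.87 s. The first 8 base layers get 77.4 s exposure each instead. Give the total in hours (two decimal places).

Layer count = ceil(169 / 0.025) = 6760.
Burn-in layers = 8 × (77.4 + 9.87), so 698.16 s.
Regular layers = 6752 × (3.53 + 9.87), so 90476.8 s.
Total = 698.16 + 90476.8 = 91174.96 s = 25.33 hours.

25.33 hours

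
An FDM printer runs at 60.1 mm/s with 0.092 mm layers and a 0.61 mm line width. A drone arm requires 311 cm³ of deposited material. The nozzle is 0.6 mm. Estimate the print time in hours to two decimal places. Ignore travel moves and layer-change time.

Extrusion cross-section: 0.092 × 0.61 → 0.05612 mm².
Path length: 311000 mm³ / 0.05612 mm² → 5541696.4 mm.
Time extruding: 5541696.4 / 60.1 → 92207.9 s.
In the requested units: 92207.9 s = 25.61 hours.

25.61 hours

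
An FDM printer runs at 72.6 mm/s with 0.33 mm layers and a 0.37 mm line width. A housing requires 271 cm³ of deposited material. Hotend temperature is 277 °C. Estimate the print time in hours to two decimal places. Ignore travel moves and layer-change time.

8.49 hours

Line area = 0.33 × 0.37, so 0.1221 mm².
Total extruded path = 271000/0.1221 = 2219492.2 mm.
Extrusion time: 2219492.2 / 72.6 → 30571.5 s.
That's 30571.5 s → 8.49 hours.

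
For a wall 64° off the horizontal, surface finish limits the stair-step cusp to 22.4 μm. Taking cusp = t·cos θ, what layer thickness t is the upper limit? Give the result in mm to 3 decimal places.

Layer height = cusp / cos(64°) = 0.0224 / 0.4384 = 0.051 mm.

0.051 mm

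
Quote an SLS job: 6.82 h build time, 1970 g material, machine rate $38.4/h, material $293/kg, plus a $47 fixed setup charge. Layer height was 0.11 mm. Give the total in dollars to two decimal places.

Machine cost = 38.4 × 6.82, so $261.888.
Feedstock cost = 293 × 1970/1000 = $577.21.
Adding setup: 261.888 + 577.21 + 47 → 886.098 ≈ $886.10.

$886.10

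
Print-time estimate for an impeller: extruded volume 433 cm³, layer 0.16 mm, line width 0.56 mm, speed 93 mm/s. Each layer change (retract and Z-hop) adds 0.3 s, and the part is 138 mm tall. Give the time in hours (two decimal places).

14.51 hours

Bead cross-section = 0.16 × 0.56, so 0.0896 mm².
Total extruded path = 433000/0.0896 = 4832589.3 mm.
Print-move time: 4832589.3 / 93 → 51963.3 s.
Layers = ⌈138/0.16⌉ = 863.
Z-hop total = 863 × 0.3 = 258.9 s.
Altogether 51963.3 + 258.9 = 52222.2 s, i.e. 14.51 hours.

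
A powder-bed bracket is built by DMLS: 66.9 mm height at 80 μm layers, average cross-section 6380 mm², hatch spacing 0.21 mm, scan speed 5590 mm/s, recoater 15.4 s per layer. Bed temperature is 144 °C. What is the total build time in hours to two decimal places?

4.84 hours

Layers = ⌈66.9/0.08⌉ = 837.
Per-layer scan distance: 6380 / 0.21 → 30381 mm.
Per-layer scan time: 30381 / 5590 → 5.4349 s.
Layer cycle: 5.4349 + 15.4 → 20.8349 s.
Build time = 837 × 20.8349 = 17438.8113 s = 4.84 hours.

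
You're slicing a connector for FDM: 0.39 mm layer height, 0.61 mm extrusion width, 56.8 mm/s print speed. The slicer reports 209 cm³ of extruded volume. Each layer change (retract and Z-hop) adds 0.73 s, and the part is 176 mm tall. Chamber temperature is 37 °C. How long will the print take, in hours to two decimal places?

4.39 hours

Line area = 0.39 × 0.61, so 0.2379 mm².
Path length: 209000 mm³ / 0.2379 mm² → 878520.4 mm.
Time extruding: 878520.4 / 56.8 → 15466.9 s.
Number of layers: 176 / 0.39 → 452 (rounded up).
Non-print overhead = 452 × 0.73 = 329.96 s.
Altogether 15466.9 + 329.96 = 15796.86 s, i.e. 4.39 hours.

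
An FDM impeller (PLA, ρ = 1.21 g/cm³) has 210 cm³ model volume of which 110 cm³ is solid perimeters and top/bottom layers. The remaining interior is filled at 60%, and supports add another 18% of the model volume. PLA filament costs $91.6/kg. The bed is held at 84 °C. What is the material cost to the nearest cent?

Interior volume = 210 − 110, so 100 cm³.
Infill deposited = 0.60 × 100, so 60 cm³.
Support = 0.18 × 210 = 37.8 cm³.
Total printed volume: 110 + 60 + 37.8 → 207.8 cm³.
Mass = 207.8 × 1.21 = 251.438 g.
Cost = 251.438 g / 1000 × $91.6/kg = $23.03.

$23.03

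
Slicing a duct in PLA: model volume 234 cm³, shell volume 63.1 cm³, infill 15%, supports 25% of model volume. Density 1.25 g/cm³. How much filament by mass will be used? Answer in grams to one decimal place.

Volume inside the shell = 234 − 63.1 = 170.9 cm³.
Infill volume = 0.15 × 170.9 = 25.635 cm³.
Support = 0.25 × 234 = 58.5 cm³.
Deposited volume: 63.1 + 25.635 + 58.5 → 147.235 cm³.
Mass = 147.235 × 1.25, so 184.04375 g.

184.0 g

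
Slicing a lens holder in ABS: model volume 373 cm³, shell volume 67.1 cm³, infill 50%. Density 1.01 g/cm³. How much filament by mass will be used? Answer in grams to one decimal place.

222.3 g

Volume inside the shell = 373 − 67.1 = 305.9 cm³.
Deposited infill = 0.50 × 305.9, so 152.95 cm³.
Total printed volume = 67.1 + 152.95, so 220.05 cm³.
Mass = 220.05 × 1.01 = 222.2505 g.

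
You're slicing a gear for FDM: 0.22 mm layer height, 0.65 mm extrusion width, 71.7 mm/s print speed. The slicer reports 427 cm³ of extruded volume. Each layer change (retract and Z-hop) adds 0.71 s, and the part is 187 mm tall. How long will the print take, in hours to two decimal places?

Line area: 0.22 × 0.65 → 0.143 mm².
Path length: 427000 mm³ / 0.143 mm² → 2986014 mm.
Extrusion time = 2986014 / 71.7, so 41645.9 s.
Layers = ⌈187/0.22⌉ = 850.
Z-hop total = 850 × 0.71, so 603.5 s.
Altogether 41645.9 + 603.5 = 42249.4 s, i.e. 11.74 hours.

11.74 hours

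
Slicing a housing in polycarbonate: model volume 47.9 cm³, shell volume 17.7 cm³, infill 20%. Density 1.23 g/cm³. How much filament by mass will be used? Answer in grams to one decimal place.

Interior volume: 47.9 − 17.7 → 30.2 cm³.
Infill deposited = 0.20 × 30.2 = 6.04 cm³.
Deposited volume = 17.7 + 6.04, so 23.74 cm³.
Mass = 23.74 × 1.23, so 29.2002 g.

29.2 g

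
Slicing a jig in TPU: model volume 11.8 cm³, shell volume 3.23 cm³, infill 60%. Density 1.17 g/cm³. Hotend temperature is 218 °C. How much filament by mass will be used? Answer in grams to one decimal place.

Volume inside the shell = 11.8 − 3.23, so 8.57 cm³.
Deposited infill = 0.60 × 8.57, so 5.142 cm³.
Total printed volume = 3.23 + 5.142, so 8.372 cm³.
Mass = 8.372 × 1.17, so 9.79524 g.

9.8 g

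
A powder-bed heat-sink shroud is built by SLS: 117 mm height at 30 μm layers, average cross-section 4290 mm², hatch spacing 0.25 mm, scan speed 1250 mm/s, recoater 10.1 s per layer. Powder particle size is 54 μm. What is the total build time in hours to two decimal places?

Layer count = ceil(117 / 0.03) = 3900.
Per-layer scan distance = 4290 / 0.25 = 17160 mm.
Per-layer scan time = 17160 / 1250, so 13.728 s.
Per-layer time = 13.728 + 10.1 = 23.828 s.
Build time = 3900 × 23.828 = 92929.2 s = 25.81 hours.

25.81 hours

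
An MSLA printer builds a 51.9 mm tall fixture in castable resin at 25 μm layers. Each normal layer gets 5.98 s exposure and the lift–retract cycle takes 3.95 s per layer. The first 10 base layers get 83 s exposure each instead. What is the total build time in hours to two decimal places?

Number of layers: 51.9 / 0.025 → 2076 (rounded up).
Bottom layers = 10 × (83 + 3.95), so 869.5 s.
Regular layers = 2066 × (5.98 + 3.95), so 20515.38 s.
Total = 869.5 + 20515.38 = 21384.88 s = 5.94 hours.

5.94 hours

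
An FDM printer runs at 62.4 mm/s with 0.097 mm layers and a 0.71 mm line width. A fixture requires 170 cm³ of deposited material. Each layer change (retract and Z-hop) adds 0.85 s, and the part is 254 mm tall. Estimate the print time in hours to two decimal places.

Line area = 0.097 × 0.71, so 0.06887 mm².
Total extruded path = 170000/0.06887 = 2468418.8 mm.
Time extruding = 2468418.8 / 62.4 = 39558 s.
Layers = ⌈254/0.097⌉ = 2619.
Non-print overhead: 2619 × 0.85 → 2226.15 s.
Total = 39558 + 2226.15 = 41784.15 s = 11.61 hours.

11.61 hours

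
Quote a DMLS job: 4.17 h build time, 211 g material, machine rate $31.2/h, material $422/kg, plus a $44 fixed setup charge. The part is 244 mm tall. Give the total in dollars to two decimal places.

Machine cost: 31.2 × 4.17 → $130.104.
Feedstock cost = 422 × 211/1000 = $89.042.
Adding setup: 130.104 + 89.042 + 44 → 263.146 ≈ $263.15.

$263.15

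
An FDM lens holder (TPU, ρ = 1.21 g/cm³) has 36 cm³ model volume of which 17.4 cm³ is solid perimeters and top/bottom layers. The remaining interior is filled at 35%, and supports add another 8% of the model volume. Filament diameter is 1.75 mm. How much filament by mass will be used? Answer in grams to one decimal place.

Interior volume = 36 − 17.4 = 18.6 cm³.
Infill volume = 0.35 × 18.6 = 6.51 cm³.
Support = 0.08 × 36, so 2.88 cm³.
Total extruded = 17.4 + 6.51 + 2.88 = 26.79 cm³.
Mass = 26.79 × 1.21 = 32.4159 g.

32.4 g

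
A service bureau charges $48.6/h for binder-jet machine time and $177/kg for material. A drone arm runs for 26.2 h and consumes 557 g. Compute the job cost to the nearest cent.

Machine-time cost: 48.6 × 26.2 → $1273.32.
Material cost = 177 × 557/1000 = $98.589.
Job cost: 1273.32 + 98.589 = 1371.909 ≈ $1371.91.

$1371.91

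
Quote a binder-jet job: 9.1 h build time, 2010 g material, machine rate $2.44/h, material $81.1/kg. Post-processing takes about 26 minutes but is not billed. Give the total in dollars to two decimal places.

Time charge: 2.44 × 9.1 → $22.204.
Material charge = 81.1 × 2010/1000 = $163.011.
Job cost: 22.204 + 163.011 = 185.215 ≈ $185.22.

$185.22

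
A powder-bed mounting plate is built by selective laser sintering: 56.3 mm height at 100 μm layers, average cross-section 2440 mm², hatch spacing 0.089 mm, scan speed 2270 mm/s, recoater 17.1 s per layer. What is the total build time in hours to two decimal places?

4.56 hours

Layers = ⌈56.3/0.1⌉ = 563.
Scan path per layer = 2440 / 0.089, so 27415.7 mm.
Per-layer scan time = 27415.7 / 2270, so 12.0774 s.
Layer cycle = 12.0774 + 17.1 = 29.1774 s.
563 layers × 29.1774 s/layer = 16426.8762 s, i.e. 4.56 hours.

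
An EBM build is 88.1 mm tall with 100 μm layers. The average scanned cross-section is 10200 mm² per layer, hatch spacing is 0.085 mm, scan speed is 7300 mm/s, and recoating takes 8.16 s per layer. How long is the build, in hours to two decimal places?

6.02 hours

Layer count = ceil(88.1 / 0.1) = 881.
Scan path per layer = 10200 / 0.085, so 120000 mm.
Beam time per layer: 120000 / 7300 → 16.4384 s.
Layer cycle = 16.4384 + 8.16 = 24.5984 s.
881 layers × 24.5984 s/layer = 21671.1904 s, i.e. 6.02 hours.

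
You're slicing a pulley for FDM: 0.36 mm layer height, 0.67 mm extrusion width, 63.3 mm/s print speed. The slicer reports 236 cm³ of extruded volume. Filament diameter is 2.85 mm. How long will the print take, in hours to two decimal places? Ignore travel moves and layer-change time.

Bead cross-section = 0.36 × 0.67 = 0.2412 mm².
Path length: 236000 mm³ / 0.2412 mm² → 978441.1 mm.
Extrusion time = 978441.1 / 63.3, so 15457.2 s.
Converting: 15457.2 s = 4.29 hours.

4.29 hours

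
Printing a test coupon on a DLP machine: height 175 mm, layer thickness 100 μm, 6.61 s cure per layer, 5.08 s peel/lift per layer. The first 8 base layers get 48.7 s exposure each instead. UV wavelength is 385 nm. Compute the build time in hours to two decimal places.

Layers = ⌈175/0.1⌉ = 1750.
Bottom layers: 8 × (48.7 + 5.08) → 430.24 s.
Normal layers = 1742 × (6.61 + 5.08), so 20363.98 s.
Sum: 430.24 + 20363.98 = 20794.22 s → 5.78 hours.

5.78 hours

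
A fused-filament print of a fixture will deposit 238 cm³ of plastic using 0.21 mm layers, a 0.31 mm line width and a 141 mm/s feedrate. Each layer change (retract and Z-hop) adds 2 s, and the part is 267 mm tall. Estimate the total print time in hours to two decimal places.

7.91 hours

Line area = 0.21 × 0.31 = 0.0651 mm².
Total extruded path = 238000/0.0651 = 3655914 mm.
Extrusion time = 3655914 / 141, so 25928.5 s.
Layer count = ceil(267 / 0.21) = 1272.
Non-print overhead = 1272 × 2 = 2544 s.
Altogether 25928.5 + 2544 = 28472.5 s, i.e. 7.91 hours.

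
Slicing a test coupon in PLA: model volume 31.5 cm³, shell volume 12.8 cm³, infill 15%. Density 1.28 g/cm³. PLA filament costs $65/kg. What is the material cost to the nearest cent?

Infill region = 31.5 − 12.8, so 18.7 cm³.
Infill deposited = 0.15 × 18.7 = 2.805 cm³.
Deposited volume: 12.8 + 2.805 → 15.605 cm³.
Mass = 15.605 × 1.28, so 19.9744 g.
At $65/kg: 19.9744/1000 × 65 = $1.30.

$1.30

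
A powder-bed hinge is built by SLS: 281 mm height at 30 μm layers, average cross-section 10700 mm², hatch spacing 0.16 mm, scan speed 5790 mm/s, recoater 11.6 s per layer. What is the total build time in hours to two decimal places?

Number of layers: 281 / 0.03 → 9367 (rounded up).
Per-layer scan distance = 10700 / 0.16, so 66875 mm.
Scan time per layer = 66875 / 5790, so 11.5501 s.
Layer cycle = 11.5501 + 11.6, so 23.1501 s.
Build time = 9367 × 23.1501 = 216846.9867 s = 60.24 hours.

60.24 hours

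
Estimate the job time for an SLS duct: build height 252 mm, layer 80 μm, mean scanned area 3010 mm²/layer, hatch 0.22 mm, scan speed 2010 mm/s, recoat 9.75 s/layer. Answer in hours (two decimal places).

14.49 hours

Number of layers: 252 / 0.08 → 3150 (rounded up).
Hatch length per layer = 3010 / 0.22, so 13681.8 mm.
Scan time per layer: 13681.8 / 2010 → 6.8069 s.
Per-layer time: 6.8069 + 9.75 → 16.5569 s.
Total: 3150 × 16.5569 s = 52154.235 s → 14.49 hours.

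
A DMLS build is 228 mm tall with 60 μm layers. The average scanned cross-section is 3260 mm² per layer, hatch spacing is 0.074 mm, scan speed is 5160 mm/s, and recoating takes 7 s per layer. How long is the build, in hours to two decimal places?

16.40 hours

Layer count = ceil(228 / 0.06) = 3800.
Scan path per layer = 3260 / 0.074, so 44054.1 mm.
Per-layer scan time = 44054.1 / 5160, so 8.5376 s.
Time per layer = 8.5376 + 7, so 15.5376 s.
Build time = 3800 × 15.5376 = 59042.88 s = 16.40 hours.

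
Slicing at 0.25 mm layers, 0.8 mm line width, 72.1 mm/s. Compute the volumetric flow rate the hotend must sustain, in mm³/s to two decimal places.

14.42

A: 0.25 × 0.8 → 0.2 mm².
Volumetric flow = 72.1 × 0.2 = 14.42 mm³/s.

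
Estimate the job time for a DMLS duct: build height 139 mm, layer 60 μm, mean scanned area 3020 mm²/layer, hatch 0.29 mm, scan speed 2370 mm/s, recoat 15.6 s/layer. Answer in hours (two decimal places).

12.87 hours

Layer count = ceil(139 / 0.06) = 2317.
Scan path per layer = 3020 / 0.29, so 10413.8 mm.
Per-layer scan time = 10413.8 / 2370, so 4.394 s.
Time per layer: 4.394 + 15.6 → 19.994 s.
2317 layers × 19.994 s/layer = 46326.098 s, i.e. 12.87 hours.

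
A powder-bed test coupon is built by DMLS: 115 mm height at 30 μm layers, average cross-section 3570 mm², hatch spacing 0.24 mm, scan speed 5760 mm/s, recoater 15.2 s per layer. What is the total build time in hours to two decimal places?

Layers = ⌈115/0.03⌉ = 3834.
Per-layer scan distance: 3570 / 0.24 → 14875 mm.
Laser time per layer = 14875 / 5760 = 2.5825 s.
Time per layer: 2.5825 + 15.2 → 17.7825 s.
3834 layers × 17.7825 s/layer = 68178.105 s, i.e. 18.94 hours.

18.94 hours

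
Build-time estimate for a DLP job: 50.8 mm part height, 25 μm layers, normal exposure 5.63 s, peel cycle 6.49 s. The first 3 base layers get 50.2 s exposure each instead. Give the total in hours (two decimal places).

Layer count = ceil(50.8 / 0.025) = 2032.
Base layers = 3 × (50.2 + 6.49) = 170.07 s.
Remaining layers = 2029 × (5.63 + 6.49), so 24591.48 s.
Sum: 170.07 + 24591.48 = 24761.55 s → 6.88 hours.

6.88 hours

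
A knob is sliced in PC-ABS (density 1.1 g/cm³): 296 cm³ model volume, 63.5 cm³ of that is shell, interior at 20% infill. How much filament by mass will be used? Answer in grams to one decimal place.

Volume inside the shell = 296 − 63.5 = 232.5 cm³.
Infill deposited: 0.20 × 232.5 → 46.5 cm³.
Total extruded = 63.5 + 46.5, so 110 cm³.
Mass = 110 × 1.1 = 121 g.

121.0 g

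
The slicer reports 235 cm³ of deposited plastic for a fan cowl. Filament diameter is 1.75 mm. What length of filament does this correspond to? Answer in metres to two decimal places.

97.70 m

Filament cross-section = π × (1.75/2)² = 2.4053 mm².
L = 235000 mm³ / 2.4053 mm² = 97700.91 mm, i.e. 97.70 m.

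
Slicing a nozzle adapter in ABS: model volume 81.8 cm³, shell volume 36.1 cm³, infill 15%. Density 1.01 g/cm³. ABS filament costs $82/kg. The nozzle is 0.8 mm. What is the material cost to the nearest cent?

$3.56

Interior volume: 81.8 − 36.1 → 45.7 cm³.
Deposited infill = 0.15 × 45.7 = 6.855 cm³.
Deposited volume: 36.1 + 6.855 → 42.955 cm³.
Mass = 42.955 × 1.01 = 43.38455 g.
Cost = 43.38455 g / 1000 × $82/kg = $3.56.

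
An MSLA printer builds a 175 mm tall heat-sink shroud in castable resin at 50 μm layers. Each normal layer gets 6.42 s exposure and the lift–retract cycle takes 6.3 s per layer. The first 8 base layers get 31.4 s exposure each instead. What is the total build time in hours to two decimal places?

Number of layers: 175 / 0.05 → 3500 (rounded up).
Base layers = 8 × (31.4 + 6.3), so 301.6 s.
Regular layers = 3492 × (6.42 + 6.3) = 44418.24 s.
Total = 301.6 + 44418.24 = 44719.84 s = 12.42 hours.

12.42 hours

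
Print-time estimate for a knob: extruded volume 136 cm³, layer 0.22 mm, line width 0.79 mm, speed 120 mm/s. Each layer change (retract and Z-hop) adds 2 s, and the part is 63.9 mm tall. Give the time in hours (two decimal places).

1.97 hours

Extrusion cross-section = 0.22 × 0.79 = 0.1738 mm².
Total extruded path = 136000/0.1738 = 782508.6 mm.
Extrusion time = 782508.6 / 120 = 6520.9 s.
Layers = ⌈63.9/0.22⌉ = 291.
Z-hop total = 291 × 2, so 582 s.
Total = 6520.9 + 582 = 7102.9 s = 1.97 hours.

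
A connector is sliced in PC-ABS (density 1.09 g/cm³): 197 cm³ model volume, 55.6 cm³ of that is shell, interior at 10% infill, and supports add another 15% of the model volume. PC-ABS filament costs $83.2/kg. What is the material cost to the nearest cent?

Interior volume = 197 − 55.6, so 141.4 cm³.
Infill volume: 0.10 × 141.4 → 14.14 cm³.
Support = 0.15 × 197, so 29.55 cm³.
Total printed volume: 55.6 + 14.14 + 29.55 → 99.29 cm³.
Mass: 99.29 × 1.09 → 108.2261 g.
Cost = 108.2261 g / 1000 × $83.2/kg = $9.00.

$9.00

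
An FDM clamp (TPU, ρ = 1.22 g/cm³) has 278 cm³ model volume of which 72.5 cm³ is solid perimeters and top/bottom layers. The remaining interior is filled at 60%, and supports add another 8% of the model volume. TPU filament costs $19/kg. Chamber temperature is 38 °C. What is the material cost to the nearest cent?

Volume inside the shell: 278 − 72.5 → 205.5 cm³.
Infill deposited = 0.60 × 205.5, so 123.3 cm³.
Support = 0.08 × 278 = 22.24 cm³.
Total printed volume = 72.5 + 123.3 + 22.24 = 218.04 cm³.
Mass = 218.04 × 1.22, so 266.0088 g.
Cost = 266.0088 g / 1000 × $19/kg = $5.05.

$5.05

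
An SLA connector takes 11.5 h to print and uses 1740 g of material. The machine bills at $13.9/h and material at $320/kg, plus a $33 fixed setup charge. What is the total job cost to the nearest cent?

Machine cost = 13.9 × 11.5, so $159.85.
Material charge = 320 × 1740/1000 = $556.80.
Total = 159.85 + 556.80 + 33 = $749.65.

$749.65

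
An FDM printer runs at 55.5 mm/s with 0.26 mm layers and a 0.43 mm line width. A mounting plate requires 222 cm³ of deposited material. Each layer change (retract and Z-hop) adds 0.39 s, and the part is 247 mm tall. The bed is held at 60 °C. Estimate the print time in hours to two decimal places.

10.04 hours

Bead cross-section = 0.26 × 0.43, so 0.1118 mm².
Toolpath length = 222 cm³ / 0.1118 mm² = 222000 / 0.1118 = 1985688.7 mm.
Time extruding: 1985688.7 / 55.5 → 35778.2 s.
Number of layers: 247 / 0.26 → 950 (rounded up).
Z-hop total = 950 × 0.39, so 370.5 s.
Total = 35778.2 + 370.5 = 36148.7 s = 10.04 hours.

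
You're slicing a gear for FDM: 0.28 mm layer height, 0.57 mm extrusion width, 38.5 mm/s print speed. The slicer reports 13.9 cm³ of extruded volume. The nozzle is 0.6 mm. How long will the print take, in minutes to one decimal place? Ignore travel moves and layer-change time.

Bead cross-section = 0.28 × 0.57, so 0.1596 mm².
Toolpath length = 13.9 cm³ / 0.1596 mm² = 13900 / 0.1596 = 87092.7 mm.
Extrusion time = 87092.7 / 38.5, so 2262.1 s.
In the requested units: 2262.1 s = 37.7 minutes.

37.7 minutes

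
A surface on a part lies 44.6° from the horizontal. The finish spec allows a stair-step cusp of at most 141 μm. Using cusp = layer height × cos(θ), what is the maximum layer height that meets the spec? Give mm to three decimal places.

Layer height = cusp / cos(44.6°) = 0.141 / 0.7120 = 0.198 mm.

0.198 mm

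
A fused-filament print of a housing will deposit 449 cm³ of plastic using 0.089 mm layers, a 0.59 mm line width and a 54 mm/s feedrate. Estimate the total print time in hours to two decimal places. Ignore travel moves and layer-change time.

43.99 hours

Bead cross-section = 0.089 × 0.59 = 0.05251 mm².
Total extruded path = 449000/0.05251 = 8550752.2 mm.
Time extruding = 8550752.2 / 54 = 158347.3 s.
In the requested units: 158347.3 s = 43.99 hours.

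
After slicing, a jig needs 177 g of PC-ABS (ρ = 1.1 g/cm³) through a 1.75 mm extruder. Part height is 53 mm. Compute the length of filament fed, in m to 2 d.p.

66.90 m

Volume = 177 g / 1.1 g·cm⁻³ = 160.9091 cm³ = 160909.1 mm³.
A = π r² = π × 0.875² = 2.4053 mm².
L = V/A = 160909.1/2.4053 = 66897.73 mm → 66.90 m.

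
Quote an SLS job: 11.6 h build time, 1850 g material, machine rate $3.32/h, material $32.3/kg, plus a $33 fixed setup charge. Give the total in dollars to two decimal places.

$131.27

Machine cost: 3.32 × 11.6 → $38.512.
Material cost = 32.3 × 1850/1000 = $59.755.
Total = 38.512 + 59.755 + 33 = 131.267 ≈ $131.27.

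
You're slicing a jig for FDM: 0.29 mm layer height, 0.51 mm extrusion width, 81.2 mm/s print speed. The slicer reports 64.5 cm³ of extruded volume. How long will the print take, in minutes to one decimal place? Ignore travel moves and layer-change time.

Bead cross-section = 0.29 × 0.51, so 0.1479 mm².
Total extruded path = 64500/0.1479 = 436105.5 mm.
Time extruding = 436105.5 / 81.2, so 5370.8 s.
In the requested units: 5370.8 s = 89.5 minutes.

89.5 minutes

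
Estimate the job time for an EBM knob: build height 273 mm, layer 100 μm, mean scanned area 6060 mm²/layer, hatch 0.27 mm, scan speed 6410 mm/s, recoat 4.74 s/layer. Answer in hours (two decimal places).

Number of layers: 273 / 0.1 → 2730 (rounded up).
Hatch length per layer = 6060 / 0.27, so 22444.4 mm.
Beam time per layer: 22444.4 / 6410 → 3.5015 s.
Layer cycle: 3.5015 + 4.74 → 8.2415 s.
Build time = 2730 × 8.2415 = 22499.295 s = 6.25 hours.

6.25 hours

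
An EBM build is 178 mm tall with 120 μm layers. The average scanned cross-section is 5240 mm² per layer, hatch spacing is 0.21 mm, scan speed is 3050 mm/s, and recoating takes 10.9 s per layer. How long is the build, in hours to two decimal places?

Number of layers: 178 / 0.12 → 1484 (rounded up).
Per-layer scan distance = 5240 / 0.21 = 24952.4 mm.
Scan time per layer = 24952.4 / 3050 = 8.1811 s.
Layer cycle = 8.1811 + 10.9, so 19.0811 s.
1484 layers × 19.0811 s/layer = 28316.3524 s, i.e. 7.87 hours.

7.87 hours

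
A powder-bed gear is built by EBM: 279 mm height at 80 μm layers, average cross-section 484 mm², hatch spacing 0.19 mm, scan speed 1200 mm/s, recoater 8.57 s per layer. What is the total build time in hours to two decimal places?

10.36 hours

Layers = ⌈279/0.08⌉ = 3488.
Per-layer scan distance: 484 / 0.19 → 2547.4 mm.
Per-layer scan time = 2547.4 / 1200, so 2.1228 s.
Per-layer time = 2.1228 + 8.57 = 10.6928 s.
Total: 3488 × 10.6928 s = 37296.4864 s → 10.36 hours.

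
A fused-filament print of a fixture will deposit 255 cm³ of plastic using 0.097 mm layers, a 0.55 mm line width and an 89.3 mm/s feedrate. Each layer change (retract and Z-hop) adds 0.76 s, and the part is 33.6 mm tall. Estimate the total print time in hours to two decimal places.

14.94 hours

Extrusion cross-section = 0.097 × 0.55, so 0.05335 mm².
Total extruded path = 255000/0.05335 = 4779756.3 mm.
Extrusion time = 4779756.3 / 89.3 = 53524.7 s.
Layer count = ceil(33.6 / 0.097) = 347.
Z-hop total = 347 × 0.76, so 263.72 s.
Altogether 53524.7 + 263.72 = 53788.42 s, i.e. 14.94 hours.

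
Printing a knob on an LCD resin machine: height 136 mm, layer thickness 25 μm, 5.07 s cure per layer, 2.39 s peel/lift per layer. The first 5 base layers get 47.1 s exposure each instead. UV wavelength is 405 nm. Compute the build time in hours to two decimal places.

Number of layers: 136 / 0.025 → 5440 (rounded up).
Base layers = 5 × (47.1 + 2.39) = 247.45 s.
Normal layers = 5435 × (5.07 + 2.39), so 40545.1 s.
Sum: 247.45 + 40545.1 = 40792.55 s → 11.33 hours.

11.33 hours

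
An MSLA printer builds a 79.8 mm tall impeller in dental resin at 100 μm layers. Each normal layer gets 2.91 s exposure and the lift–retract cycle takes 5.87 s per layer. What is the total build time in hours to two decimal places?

Layers = ⌈79.8/0.1⌉ = 798.
Each layer takes: 2.91 + 5.87 → 8.78 s.
Build time: 798 × 8.78 s = 7006.44 s, i.e. 1.95 hours.

1.95 hours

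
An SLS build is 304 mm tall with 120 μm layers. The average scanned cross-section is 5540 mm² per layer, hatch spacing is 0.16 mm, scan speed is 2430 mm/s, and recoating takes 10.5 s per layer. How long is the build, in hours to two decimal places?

Number of layers: 304 / 0.12 → 2534 (rounded up).
Scan path per layer = 5540 / 0.16 = 34625 mm.
Laser time per layer = 34625 / 2430, so 14.249 s.
Layer cycle = 14.249 + 10.5 = 24.749 s.
Total: 2534 × 24.749 s = 62713.966 s → 17.42 hours.

17.42 hours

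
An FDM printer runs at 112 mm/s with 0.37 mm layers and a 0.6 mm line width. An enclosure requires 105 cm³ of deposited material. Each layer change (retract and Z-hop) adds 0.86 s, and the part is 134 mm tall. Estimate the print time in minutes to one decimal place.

75.6 minutes

Line area = 0.37 × 0.6, so 0.222 mm².
Toolpath length = 105 cm³ / 0.222 mm² = 105000 / 0.222 = 472973 mm.
Time extruding: 472973 / 112 → 4223 s.
Layer count = ceil(134 / 0.37) = 363.
Z-hop total = 363 × 0.86 = 312.18 s.
Total = 4223 + 312.18 = 4535.18 s = 75.6 minutes.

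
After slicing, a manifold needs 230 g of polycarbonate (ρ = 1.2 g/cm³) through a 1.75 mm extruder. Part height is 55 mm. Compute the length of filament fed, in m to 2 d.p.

79.69 m

Volume = 230 g / 1.2 g·cm⁻³ = 191.6667 cm³ = 191666.7 mm³.
Cross-section of 1.75 mm filament: π·(1.75/2)² = 2.4053 mm².
L = V/A = 191666.7/2.4053 = 79685.15 mm → 79.69 m.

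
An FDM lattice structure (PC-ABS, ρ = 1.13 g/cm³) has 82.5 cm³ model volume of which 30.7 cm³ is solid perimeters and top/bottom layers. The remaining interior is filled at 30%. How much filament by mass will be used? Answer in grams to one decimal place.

52.3 g

Volume inside the shell = 82.5 − 30.7 = 51.8 cm³.
Infill volume = 0.30 × 51.8, so 15.54 cm³.
Deposited volume = 30.7 + 15.54, so 46.24 cm³.
Mass = 46.24 × 1.13, so 52.2512 g.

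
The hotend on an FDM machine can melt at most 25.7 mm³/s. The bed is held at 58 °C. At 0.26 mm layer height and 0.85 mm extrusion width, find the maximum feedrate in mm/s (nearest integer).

116 mm/s

Extrusion cross-section: 0.26 × 0.85 → 0.221 mm².
Max speed = 25.7 / 0.221 = 116.29 ≈ 116 mm/s.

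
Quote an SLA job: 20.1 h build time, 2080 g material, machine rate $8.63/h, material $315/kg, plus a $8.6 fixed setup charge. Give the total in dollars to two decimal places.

Machine cost = 8.63 × 20.1, so $173.463.
Material charge = 315 × 2080/1000 = $655.20.
Total = 173.463 + 655.20 + 8.6 = 837.263 ≈ $837.26.

$837.26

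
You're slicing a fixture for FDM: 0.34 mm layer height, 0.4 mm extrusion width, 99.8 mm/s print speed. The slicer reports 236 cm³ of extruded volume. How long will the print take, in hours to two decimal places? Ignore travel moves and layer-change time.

Line area = 0.34 × 0.4, so 0.136 mm².
Total extruded path = 236000/0.136 = 1735294.1 mm.
Extrusion time: 1735294.1 / 99.8 → 17387.7 s.
In the requested units: 17387.7 s = 4.83 hours.

4.83 hours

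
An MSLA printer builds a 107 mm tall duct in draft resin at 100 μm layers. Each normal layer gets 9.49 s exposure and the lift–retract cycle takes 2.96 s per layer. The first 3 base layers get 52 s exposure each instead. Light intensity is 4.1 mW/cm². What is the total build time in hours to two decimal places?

Layer count = ceil(107 / 0.1) = 1070.
Base layers: 3 × (52 + 2.96) → 164.88 s.
Normal layers: 1067 × (9.49 + 2.96) → 13284.15 s.
Sum: 164.88 + 13284.15 = 13449.03 s → 3.74 hours.

3.74 hours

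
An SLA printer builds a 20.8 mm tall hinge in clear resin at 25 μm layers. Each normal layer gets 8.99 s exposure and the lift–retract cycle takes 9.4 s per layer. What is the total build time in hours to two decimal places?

Layer count = ceil(20.8 / 0.025) = 832.
Per-layer time = 8.99 + 9.4, so 18.39 s.
Total = 832 × 18.39 = 15300.48 s = 4.25 hours.

4.25 hours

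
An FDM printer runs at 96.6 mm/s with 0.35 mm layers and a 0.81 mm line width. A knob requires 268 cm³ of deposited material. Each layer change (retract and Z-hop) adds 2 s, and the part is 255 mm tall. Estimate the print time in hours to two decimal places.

Extrusion cross-section = 0.35 × 0.81 = 0.2835 mm².
Path length: 268000 mm³ / 0.2835 mm² → 945326.3 mm.
Time extruding = 945326.3 / 96.6 = 9786 s.
Layers = ⌈255/0.35⌉ = 729.
Non-print overhead: 729 × 2 → 1458 s.
Total = 9786 + 1458 = 11244 s = 3.12 hours.

3.12 hours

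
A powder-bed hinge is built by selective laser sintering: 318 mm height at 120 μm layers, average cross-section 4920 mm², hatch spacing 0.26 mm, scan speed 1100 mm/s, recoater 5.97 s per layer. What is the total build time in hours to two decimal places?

17.06 hours

Layer count = ceil(318 / 0.12) = 2650.
Per-layer scan distance = 4920 / 0.26 = 18923.1 mm.
Laser time per layer: 18923.1 / 1100 → 17.2028 s.
Time per layer: 17.2028 + 5.97 → 23.1728 s.
Total: 2650 × 23.1728 s = 61407.92 s → 17.06 hours.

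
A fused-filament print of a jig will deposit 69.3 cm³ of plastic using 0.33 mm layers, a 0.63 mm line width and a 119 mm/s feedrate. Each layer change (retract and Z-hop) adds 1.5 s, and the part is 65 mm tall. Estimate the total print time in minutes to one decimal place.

51.6 minutes

Bead cross-section: 0.33 × 0.63 → 0.2079 mm².
Path length: 69300 mm³ / 0.2079 mm² → 333333.3 mm.
Time extruding: 333333.3 / 119 → 2801.1 s.
Layers = ⌈65/0.33⌉ = 197.
Non-print overhead = 197 × 1.5, so 295.5 s.
Total = 2801.1 + 295.5 = 3096.6 s = 51.6 minutes.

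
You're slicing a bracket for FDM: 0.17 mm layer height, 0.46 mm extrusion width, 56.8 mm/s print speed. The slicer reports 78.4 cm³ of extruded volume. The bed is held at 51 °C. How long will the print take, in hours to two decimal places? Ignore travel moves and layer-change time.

4.90 hours

Extrusion cross-section = 0.17 × 0.46, so 0.0782 mm².
Total extruded path = 78400/0.0782 = 1002557.5 mm.
Time extruding: 1002557.5 / 56.8 → 17650.7 s.
Converting: 17650.7 s = 4.90 hours.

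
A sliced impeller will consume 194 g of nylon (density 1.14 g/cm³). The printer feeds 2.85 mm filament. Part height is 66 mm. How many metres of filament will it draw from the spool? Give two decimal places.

26.68 m

Extruded volume: 194/1.14 = 170.1754 cm³ (170175.4 mm³).
Cross-section of 2.85 mm filament: π·(2.85/2)² = 6.3794 mm².
Length = 170175.4 / 6.3794 = 26675.77 mm = 26.68 m.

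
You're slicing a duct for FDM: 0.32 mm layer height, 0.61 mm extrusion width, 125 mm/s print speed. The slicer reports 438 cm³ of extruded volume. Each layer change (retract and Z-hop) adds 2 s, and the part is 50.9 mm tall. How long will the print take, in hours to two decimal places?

5.08 hours

Extrusion cross-section = 0.32 × 0.61, so 0.1952 mm².
Path length: 438000 mm³ / 0.1952 mm² → 2243852.5 mm.
Time extruding: 2243852.5 / 125 → 17950.8 s.
Number of layers: 50.9 / 0.32 → 160 (rounded up).
Non-print overhead = 160 × 2 = 320 s.
Total = 17950.8 + 320 = 18270.8 s = 5.08 hours.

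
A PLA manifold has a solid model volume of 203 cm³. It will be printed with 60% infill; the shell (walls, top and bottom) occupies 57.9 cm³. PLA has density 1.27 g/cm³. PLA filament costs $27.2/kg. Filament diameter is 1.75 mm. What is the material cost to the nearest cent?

$5.01

Interior volume: 203 − 57.9 → 145.1 cm³.
Infill volume = 0.60 × 145.1 = 87.06 cm³.
Total extruded = 57.9 + 87.06 = 144.96 cm³.
Mass = 144.96 × 1.27 = 184.0992 g.
Cost = 184.0992 g / 1000 × $27.2/kg = $5.01.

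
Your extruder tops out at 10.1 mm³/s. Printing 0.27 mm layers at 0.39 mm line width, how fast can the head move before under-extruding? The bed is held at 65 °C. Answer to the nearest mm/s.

96 mm/s

Bead cross-section: 0.27 × 0.39 → 0.1053 mm².
Max speed = 10.1 / 0.1053 = 95.92 ≈ 96 mm/s.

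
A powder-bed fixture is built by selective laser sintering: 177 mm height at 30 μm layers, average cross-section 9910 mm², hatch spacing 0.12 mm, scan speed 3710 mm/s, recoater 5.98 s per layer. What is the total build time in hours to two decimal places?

46.28 hours

Layer count = ceil(177 / 0.03) = 5900.
Scan path per layer = 9910 / 0.12 = 82583.3 mm.
Per-layer scan time: 82583.3 / 3710 → 22.2596 s.
Time per layer = 22.2596 + 5.98, so 28.2396 s.
Build time = 5900 × 28.2396 = 166613.64 s = 46.28 hours.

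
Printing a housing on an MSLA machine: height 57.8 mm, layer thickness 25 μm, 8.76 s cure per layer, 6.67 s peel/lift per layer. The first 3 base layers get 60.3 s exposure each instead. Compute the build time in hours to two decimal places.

Number of layers: 57.8 / 0.025 → 2312 (rounded up).
Bottom layers: 3 × (60.3 + 6.67) → 200.91 s.
Remaining layers = 2309 × (8.76 + 6.67), so 35627.87 s.
Total = 200.91 + 35627.87 = 35828.78 s = 9.95 hours.

9.95 hours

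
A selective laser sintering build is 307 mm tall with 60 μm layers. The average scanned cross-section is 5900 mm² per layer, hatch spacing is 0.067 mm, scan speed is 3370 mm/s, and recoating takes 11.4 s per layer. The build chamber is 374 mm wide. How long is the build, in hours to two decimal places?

53.35 hours

Layers = ⌈307/0.06⌉ = 5117.
Hatch length per layer = 5900 / 0.067, so 88059.7 mm.
Laser time per layer = 88059.7 / 3370 = 26.1305 s.
Layer cycle = 26.1305 + 11.4, so 37.5305 s.
Build time = 5117 × 37.5305 = 192043.5685 s = 53.35 hours.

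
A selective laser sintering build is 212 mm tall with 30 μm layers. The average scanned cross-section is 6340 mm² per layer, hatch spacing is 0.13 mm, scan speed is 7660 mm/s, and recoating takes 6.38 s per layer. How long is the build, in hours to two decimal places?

Number of layers: 212 / 0.03 → 7067 (rounded up).
Hatch length per layer = 6340 / 0.13 = 48769.2 mm.
Per-layer scan time = 48769.2 / 7660, so 6.3667 s.
Time per layer: 6.3667 + 6.38 → 12.7467 s.
Build time = 7067 × 12.7467 = 90080.9289 s = 25.02 hours.

25.02 hours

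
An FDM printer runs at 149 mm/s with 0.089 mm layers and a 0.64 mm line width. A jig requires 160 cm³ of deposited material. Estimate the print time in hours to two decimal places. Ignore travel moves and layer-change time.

Line area = 0.089 × 0.64 = 0.05696 mm².
Path length: 160000 mm³ / 0.05696 mm² → 2808988.8 mm.
Print-move time = 2808988.8 / 149, so 18852.3 s.
In the requested units: 18852.3 s = 5.24 hours.

5.24 hours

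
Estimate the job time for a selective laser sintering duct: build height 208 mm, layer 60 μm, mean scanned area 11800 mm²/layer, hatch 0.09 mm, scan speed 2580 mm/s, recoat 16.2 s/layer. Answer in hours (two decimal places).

Layer count = ceil(208 / 0.06) = 3467.
Scan path per layer = 11800 / 0.09, so 131111.1 mm.
Scan time per layer = 131111.1 / 2580 = 50.8183 s.
Per-layer time = 50.8183 + 16.2, so 67.0183 s.
3467 layers × 67.0183 s/layer = 232352.4461 s, i.e. 64.54 hours.

64.54 hours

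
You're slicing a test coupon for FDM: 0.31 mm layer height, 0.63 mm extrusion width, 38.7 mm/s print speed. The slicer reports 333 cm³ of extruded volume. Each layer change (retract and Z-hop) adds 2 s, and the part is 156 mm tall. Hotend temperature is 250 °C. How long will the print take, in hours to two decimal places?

12.52 hours

Line area: 0.31 × 0.63 → 0.1953 mm².
Path length: 333000 mm³ / 0.1953 mm² → 1705069.1 mm.
Print-move time: 1705069.1 / 38.7 → 44058.6 s.
Layers = ⌈156/0.31⌉ = 504.
Non-print overhead = 504 × 2, so 1008 s.
Altogether 44058.6 + 1008 = 45066.6 s, i.e. 12.52 hours.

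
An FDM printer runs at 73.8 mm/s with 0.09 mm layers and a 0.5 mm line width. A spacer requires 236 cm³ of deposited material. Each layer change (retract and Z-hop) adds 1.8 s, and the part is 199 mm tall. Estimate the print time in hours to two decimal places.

20.85 hours

Bead cross-section: 0.09 × 0.5 → 0.045 mm².
Total extruded path = 236000/0.045 = 5244444.4 mm.
Extrusion time = 5244444.4 / 73.8, so 71062.9 s.
Layer count = ceil(199 / 0.09) = 2212.
Layer-change overhead: 2212 × 1.8 → 3981.6 s.
Total = 71062.9 + 3981.6 = 75044.5 s = 20.85 hours.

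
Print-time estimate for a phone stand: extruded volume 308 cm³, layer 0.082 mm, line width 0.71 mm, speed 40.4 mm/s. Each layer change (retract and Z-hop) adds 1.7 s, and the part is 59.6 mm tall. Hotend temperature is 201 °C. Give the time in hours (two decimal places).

36.72 hours

Line area = 0.082 × 0.71 = 0.05822 mm².
Toolpath length = 308 cm³ / 0.05822 mm² = 308000 / 0.05822 = 5290278.3 mm.
Print-move time: 5290278.3 / 40.4 → 130947.5 s.
Layer count = ceil(59.6 / 0.082) = 727.
Layer-change overhead = 727 × 1.7 = 1235.9 s.
Altogether 130947.5 + 1235.9 = 132183.4 s, i.e. 36.72 hours.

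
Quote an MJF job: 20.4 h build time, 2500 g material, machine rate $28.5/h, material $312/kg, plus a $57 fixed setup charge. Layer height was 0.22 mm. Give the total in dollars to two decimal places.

$1418.40

Machine cost = 28.5 × 20.4, so $581.40.
Material charge: 312 × 2500/1000 → $780.00.
Total = 581.40 + 780.00 + 57 = $1418.40.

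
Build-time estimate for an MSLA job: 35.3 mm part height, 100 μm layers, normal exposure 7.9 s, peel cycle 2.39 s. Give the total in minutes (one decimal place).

Layers = ⌈35.3/0.1⌉ = 353.
Cycle time = 7.9 + 2.39 = 10.29 s.
Build time: 353 × 10.29 s = 3632.37 s, i.e. 60.5 minutes.

60.5 minutes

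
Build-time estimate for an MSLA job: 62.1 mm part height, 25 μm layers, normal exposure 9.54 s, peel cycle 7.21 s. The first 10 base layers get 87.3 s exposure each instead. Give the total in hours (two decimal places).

Layers = ⌈62.1/0.025⌉ = 2484.
Base layers = 10 × (87.3 + 7.21) = 945.1 s.
Normal layers: 2474 × (9.54 + 7.21) → 41439.5 s.
Sum: 945.1 + 41439.5 = 42384.6 s → 11.77 hours.

11.77 hours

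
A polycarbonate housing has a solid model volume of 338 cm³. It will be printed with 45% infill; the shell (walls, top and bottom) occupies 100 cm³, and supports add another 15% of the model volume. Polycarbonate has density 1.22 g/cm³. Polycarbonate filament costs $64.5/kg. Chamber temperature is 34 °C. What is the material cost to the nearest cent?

$20.29

Volume inside the shell: 338 − 100 → 238 cm³.
Deposited infill: 0.45 × 238 → 107.1 cm³.
Support = 0.15 × 338, so 50.7 cm³.
Total extruded = 100 + 107.1 + 50.7 = 257.8 cm³.
Mass = 257.8 × 1.22, so 314.516 g.
Cost = 314.516 g / 1000 × $64.5/kg = $20.29.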